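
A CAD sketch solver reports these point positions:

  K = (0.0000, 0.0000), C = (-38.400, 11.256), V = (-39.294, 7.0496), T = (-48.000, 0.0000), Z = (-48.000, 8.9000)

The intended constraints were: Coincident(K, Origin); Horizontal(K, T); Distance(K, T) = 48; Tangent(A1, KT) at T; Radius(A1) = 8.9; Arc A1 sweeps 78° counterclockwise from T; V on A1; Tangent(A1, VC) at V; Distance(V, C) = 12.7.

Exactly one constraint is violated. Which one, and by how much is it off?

Distance(V, C) = 12.7 — off by 8.40.

K = (0.00, 0.00) ✓; K.y = 0.00, T.y = 0.00 ✓; |KT| = 48.00 ✓; ∠(ZT, TK) = 90.00° ✓; |ZT| = 8.900 ✓; bearing(Z→V) − bearing(Z→T) = 78.00° ✓; |ZV| = 8.900 ✓; ∠(ZV, VC) = 90.00° ✓; |VC| = 4.300 ✗.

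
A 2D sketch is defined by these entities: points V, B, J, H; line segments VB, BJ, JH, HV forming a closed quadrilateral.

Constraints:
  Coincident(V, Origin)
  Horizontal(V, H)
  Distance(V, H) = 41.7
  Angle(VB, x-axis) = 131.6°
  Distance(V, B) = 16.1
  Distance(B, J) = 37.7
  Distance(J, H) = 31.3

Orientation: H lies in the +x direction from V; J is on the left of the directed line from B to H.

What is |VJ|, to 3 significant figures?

35.6

V is at the origin; VH is horizontal with |VH| = 41.7 and H in +x, so H = (41.7, 0). VB runs at 131.6° with |VB| = 16.1, so B = (-10.7, 12.0). J is determined by |BJ| = 37.7 and |JH| = 31.3 together: it lies at the intersection of circle(B, 37.7) and circle(H, 31.3). With |BH| = 53.8, the foot of the radical line on BH is 31.0 from B and the perpendicular offset is √(37.7² − 31.0²) = 21.5. Taking the left-of-BH solution: J = (24.3, 26.0).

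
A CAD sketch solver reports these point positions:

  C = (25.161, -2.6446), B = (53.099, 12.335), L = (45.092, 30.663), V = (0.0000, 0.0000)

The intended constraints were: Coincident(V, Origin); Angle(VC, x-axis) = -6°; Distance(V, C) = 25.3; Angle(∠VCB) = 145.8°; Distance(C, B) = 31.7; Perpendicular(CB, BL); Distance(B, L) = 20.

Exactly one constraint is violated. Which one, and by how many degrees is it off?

Perpendicular(CB, BL) — off by 4.60°.

V = (0.00, 0.00) ✓; VC at -6.000° ✓; |VC| = 25.30 ✓; ∠VCB = 145.8° ✓; |CB| = 31.70 ✓; ∠(CB, BL) = 85.40° ✗; |BL| = 20.00 ✓.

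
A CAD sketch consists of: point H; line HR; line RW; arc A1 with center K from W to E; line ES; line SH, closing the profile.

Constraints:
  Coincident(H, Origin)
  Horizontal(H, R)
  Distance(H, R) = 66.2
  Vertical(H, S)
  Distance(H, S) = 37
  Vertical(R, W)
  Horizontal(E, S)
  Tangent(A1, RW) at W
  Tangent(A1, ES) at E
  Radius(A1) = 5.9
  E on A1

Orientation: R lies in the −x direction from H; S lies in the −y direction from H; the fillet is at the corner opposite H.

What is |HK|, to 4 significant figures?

67.85

H and S share the same x with |HS| = 37.0 and S on the −y side, so S = (0.000, -37.00). The virtual corner opposite H is at (-66.20, -37.00). The tangent condition forces KW to be normal to RW and the tangent condition forces KE to be normal to ES, with radius 5.9, so the center K sits 5.9 in from both sides at K = (-60.30, -31.10). Then |HK| = |K − H| = 67.85.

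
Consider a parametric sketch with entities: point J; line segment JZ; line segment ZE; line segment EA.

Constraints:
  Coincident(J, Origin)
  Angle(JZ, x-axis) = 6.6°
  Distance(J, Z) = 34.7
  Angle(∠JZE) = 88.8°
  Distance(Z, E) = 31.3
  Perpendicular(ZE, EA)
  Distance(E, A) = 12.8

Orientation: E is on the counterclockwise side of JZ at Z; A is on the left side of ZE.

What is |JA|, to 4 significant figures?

37.60

J is at the origin; JZ runs at 6.6° with length 34.7, so Z = 34.7·(cos 6.6°, sin 6.6°) = (34.47, 3.988). ∠JZE = 88.8°, so ZE runs at 6.6° + (180° − 88.8°) = 97.80° from the x-axis; with |ZE| = 31.3, E = Z + 31.3·(cos 97.80°, sin 97.80°) = (30.22, 35.00). The perpendicularity gives EA at right angles to ZE; with |EA| = 12.8 on the left of ZE, A = E + 12.8·(-0.9907, -0.1357) = (17.54, 33.26). Then |JA| = |A − J| = 37.60.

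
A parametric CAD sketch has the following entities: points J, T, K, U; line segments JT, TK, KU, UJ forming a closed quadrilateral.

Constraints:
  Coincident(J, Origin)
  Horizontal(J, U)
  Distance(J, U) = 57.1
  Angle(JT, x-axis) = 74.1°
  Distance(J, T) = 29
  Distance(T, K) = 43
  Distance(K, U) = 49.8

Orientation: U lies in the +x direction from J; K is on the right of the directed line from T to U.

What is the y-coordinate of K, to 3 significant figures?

-15.1

Checks: |TK| = 43.00 ✓; |KU| = 49.80 ✓.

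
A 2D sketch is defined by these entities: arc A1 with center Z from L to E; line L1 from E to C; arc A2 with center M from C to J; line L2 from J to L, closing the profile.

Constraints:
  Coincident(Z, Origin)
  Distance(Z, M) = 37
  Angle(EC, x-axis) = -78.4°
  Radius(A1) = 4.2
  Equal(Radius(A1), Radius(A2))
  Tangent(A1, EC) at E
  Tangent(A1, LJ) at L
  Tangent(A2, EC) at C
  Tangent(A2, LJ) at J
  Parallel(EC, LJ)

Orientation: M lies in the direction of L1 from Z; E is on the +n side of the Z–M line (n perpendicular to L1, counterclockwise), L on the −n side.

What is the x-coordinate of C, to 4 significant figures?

11.55

The slot axis is L1's direction at -78.4°, so u = (cos -78.4°, sin -78.4°) = (0.2011, -0.9796) and n = (−sin -78.4°, cos -78.4°) = (0.9796, 0.2011). Z is at the origin and M lies 37.0 along u from Z, so M = 37.0·u = (7.440, -36.24). Tangency of A1 to both parallel lines with radius 4.2 puts E and L at Z ± 4.2·n: E = (4.114, 0.8445), L = (-4.114, -0.8445). Equal radii place C and J the same way about M: C = M + 4.2·n = (11.55, -35.40), J = M − 4.2·n = (3.326, -37.09). So C.x = 11.55.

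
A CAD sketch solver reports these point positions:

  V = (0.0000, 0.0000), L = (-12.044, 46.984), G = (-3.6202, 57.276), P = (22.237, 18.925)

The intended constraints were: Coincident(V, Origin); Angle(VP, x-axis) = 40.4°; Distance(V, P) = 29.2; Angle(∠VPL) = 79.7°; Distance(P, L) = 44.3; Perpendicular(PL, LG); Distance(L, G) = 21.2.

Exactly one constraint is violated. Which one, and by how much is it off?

Distance(L, G) = 21.2 — off by 7.90.

V = (0.00, 0.00) ✓; VP at 40.40° ✓; |VP| = 29.20 ✓; ∠VPL = 79.70° ✓; |PL| = 44.30 ✓; ∠(PL, LG) = 90.00° ✓; |LG| = 13.30 ✗.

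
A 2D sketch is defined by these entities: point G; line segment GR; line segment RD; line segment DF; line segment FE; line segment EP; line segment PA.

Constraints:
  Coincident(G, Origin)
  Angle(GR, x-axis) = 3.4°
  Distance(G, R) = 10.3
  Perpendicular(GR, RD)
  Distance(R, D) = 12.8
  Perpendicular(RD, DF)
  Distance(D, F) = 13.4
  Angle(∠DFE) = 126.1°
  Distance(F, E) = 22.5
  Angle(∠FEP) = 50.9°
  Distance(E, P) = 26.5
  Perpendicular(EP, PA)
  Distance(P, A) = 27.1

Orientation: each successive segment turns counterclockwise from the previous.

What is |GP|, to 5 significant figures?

10.867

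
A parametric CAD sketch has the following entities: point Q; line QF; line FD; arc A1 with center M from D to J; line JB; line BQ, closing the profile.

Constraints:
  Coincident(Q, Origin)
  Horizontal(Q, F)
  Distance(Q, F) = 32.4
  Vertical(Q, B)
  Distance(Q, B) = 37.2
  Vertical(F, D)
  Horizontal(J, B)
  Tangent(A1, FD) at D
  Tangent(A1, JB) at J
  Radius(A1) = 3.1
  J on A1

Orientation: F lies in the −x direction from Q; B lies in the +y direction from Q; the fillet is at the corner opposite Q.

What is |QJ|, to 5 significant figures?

47.353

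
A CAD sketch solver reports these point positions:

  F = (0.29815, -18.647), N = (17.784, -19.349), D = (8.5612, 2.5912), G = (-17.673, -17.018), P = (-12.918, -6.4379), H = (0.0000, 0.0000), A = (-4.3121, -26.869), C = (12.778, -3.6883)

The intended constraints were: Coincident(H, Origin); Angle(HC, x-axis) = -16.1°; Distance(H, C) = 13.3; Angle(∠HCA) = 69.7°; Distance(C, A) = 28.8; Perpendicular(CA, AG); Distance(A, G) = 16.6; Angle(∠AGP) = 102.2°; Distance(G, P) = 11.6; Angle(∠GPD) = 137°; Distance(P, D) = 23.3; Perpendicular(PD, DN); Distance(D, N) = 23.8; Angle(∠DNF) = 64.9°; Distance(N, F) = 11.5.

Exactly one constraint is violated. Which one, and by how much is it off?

Distance(N, F) = 11.5 — off by 6.00.

H = (0.00, 0.00) ✓; HC at -16.10° ✓; |HC| = 13.30 ✓; ∠HCA = 69.70° ✓; |CA| = 28.80 ✓; ∠(CA, AG) = 90.00° ✓; |AG| = 16.60 ✓; ∠AGP = 102.2° ✓; |GP| = 11.60 ✓; ∠GPD = 137.0° ✓; |PD| = 23.30 ✓; ∠(PD, DN) = 90.00° ✓; |DN| = 23.80 ✓; ∠DNF = 64.90° ✓; |NF| = 17.50 ✗.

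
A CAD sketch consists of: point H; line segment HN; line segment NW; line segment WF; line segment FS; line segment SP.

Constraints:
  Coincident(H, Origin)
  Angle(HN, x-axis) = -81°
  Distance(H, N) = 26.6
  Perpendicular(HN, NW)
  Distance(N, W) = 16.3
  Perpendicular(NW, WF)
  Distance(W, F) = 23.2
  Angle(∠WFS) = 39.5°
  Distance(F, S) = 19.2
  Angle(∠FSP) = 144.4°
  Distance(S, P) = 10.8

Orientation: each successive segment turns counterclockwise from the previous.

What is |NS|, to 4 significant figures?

9.328

H is at the origin; HN runs at -81.0° with length 26.6, so N = (4.161, -26.27). HN ⟂ NW, so NW runs at 9.000°; with |NW| = 16.3, W = (20.26, -23.72). The perpendicularity gives WF at right angles to NW, so WF runs at 99.00°; with |WF| = 23.2, F = (16.63, -0.8083). ∠WFS = 39.5° gives FS at -120.5° from the x-axis; with |FS| = 19.2, S = (6.886, -17.35). Then |NS| = |S − N| = 9.328.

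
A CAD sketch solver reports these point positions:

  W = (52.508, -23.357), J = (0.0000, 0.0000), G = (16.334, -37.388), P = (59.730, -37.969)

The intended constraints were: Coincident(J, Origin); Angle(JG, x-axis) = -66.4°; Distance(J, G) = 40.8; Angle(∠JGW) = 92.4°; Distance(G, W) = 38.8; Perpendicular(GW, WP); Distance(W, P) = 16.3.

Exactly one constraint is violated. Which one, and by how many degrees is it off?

Perpendicular(GW, WP) — off by 5.10°.

J = (0.00, 0.00) ✓; JG at -66.40° ✓; |JG| = 40.80 ✓; ∠JGW = 92.40° ✓; |GW| = 38.80 ✓; ∠(GW, WP) = 84.90° ✗; |WP| = 16.30 ✓.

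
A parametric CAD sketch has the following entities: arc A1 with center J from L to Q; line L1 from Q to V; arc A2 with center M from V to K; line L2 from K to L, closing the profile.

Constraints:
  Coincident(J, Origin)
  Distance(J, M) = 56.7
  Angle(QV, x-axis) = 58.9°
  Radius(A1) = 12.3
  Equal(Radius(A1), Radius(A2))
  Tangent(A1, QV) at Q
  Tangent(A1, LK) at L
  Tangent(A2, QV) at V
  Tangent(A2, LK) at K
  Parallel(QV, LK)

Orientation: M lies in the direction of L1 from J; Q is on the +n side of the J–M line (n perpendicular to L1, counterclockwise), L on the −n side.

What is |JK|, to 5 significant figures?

58.019

Tangency of A1 to both parallel lines with radius 12.3 puts Q and L at J ± 12.3·n: Q = (-10.532, 6.3534), L = (10.532, -6.3534). Equal radii place V and K the same way about M: V = M + 12.3·n = (18.755, 54.904), K = M − 12.3·n = (39.820, 42.197). Then |JK| = |K − J| = 58.019.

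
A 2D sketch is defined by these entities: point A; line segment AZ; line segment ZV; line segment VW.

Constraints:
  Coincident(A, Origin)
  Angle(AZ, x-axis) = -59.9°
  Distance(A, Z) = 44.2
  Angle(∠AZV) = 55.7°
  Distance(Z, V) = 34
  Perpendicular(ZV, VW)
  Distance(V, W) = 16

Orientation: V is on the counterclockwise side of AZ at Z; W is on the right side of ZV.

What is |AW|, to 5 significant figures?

53.295

∠AZV = 55.7°, so ZV runs at -59.9° + (180° − 55.7°) = 64.400° from the x-axis; with |ZV| = 34.0, V = Z + 34.0·(cos 64.400°, sin 64.400°) = (36.858, -7.5774). ZV ⟂ VW; with |VW| = 16.0 on the right of ZV, W = V + 16.0·(0.90183, -0.43209) = (51.287, -14.491). Then |AW| = |W − A| = 53.295.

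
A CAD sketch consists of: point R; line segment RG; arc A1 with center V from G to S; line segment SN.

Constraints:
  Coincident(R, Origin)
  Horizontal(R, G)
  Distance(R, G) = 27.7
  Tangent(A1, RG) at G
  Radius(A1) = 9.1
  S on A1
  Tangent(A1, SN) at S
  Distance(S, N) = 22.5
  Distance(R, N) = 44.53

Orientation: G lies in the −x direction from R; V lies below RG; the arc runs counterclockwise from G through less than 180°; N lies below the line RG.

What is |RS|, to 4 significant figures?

38.26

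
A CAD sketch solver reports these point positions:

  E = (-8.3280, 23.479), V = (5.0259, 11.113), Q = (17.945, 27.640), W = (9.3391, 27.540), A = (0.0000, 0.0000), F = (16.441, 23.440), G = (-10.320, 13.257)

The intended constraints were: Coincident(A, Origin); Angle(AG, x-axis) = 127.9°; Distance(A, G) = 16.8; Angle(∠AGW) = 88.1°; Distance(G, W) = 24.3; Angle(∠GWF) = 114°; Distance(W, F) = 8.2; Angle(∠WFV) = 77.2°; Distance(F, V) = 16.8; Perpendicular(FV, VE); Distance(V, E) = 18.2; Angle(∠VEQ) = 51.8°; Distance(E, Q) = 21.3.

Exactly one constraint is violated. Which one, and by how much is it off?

Distance(E, Q) = 21.3 — off by 5.30.

A = (0.00, 0.00) ✓; AG at 127.9° ✓; |AG| = 16.80 ✓; ∠AGW = 88.10° ✓; |GW| = 24.30 ✓; ∠GWF = 114.0° ✓; |WF| = 8.200 ✓; ∠WFV = 77.20° ✓; |FV| = 16.80 ✓; ∠(FV, VE) = 90.00° ✓; |VE| = 18.20 ✓; ∠VEQ = 51.80° ✓; |EQ| = 26.60 ✗.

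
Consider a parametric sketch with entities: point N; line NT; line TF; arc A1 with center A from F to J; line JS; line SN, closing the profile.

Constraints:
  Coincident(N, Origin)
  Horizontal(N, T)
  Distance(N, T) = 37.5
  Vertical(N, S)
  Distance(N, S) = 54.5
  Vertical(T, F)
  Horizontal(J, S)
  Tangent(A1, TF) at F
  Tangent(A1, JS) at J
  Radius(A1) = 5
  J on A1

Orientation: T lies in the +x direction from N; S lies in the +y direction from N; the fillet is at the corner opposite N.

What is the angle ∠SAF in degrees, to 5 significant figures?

171.25°

N is at the origin; NT is horizontal with |NT| = 37.5 and T on the +x side, so T = (37.500, 0.0000). N and S share the same x with |NS| = 54.5 and S on the +y side, so S = (0.0000, 54.500). The virtual corner opposite N is at (37.500, 54.500). A1 meets TF tangentially, so AF is at right angles to TF and since A1 is tangent to JS there, AJ ⟂ JS, with radius 5.0, so the center A sits 5.0 in from both sides at A = (32.500, 49.500). That places the tangent points at F = (37.500, 49.500) on TF and J = (32.500, 54.500) on JS. Then cos ∠SAF = AS·AF / (|AS||AF|), giving 171.25°.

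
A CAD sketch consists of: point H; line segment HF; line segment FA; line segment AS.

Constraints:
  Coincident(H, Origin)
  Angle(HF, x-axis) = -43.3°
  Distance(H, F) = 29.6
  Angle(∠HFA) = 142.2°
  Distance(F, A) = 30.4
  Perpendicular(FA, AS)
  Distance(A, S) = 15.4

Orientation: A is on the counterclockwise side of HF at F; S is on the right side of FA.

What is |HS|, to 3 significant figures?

63.4

H is at the origin; HF runs at -43.3° with length 29.6, so F = 29.6·(cos -43.3°, sin -43.3°) = (21.5, -20.3). ∠HFA = 142.2°, so FA runs at -43.3° + (180° − 142.2°) = -5.50° from the x-axis; with |FA| = 30.4, A = F + 30.4·(cos -5.50°, sin -5.50°) = (51.8, -23.2). FA ⟂ AS; with |AS| = 15.4 on the right of FA, S = A + 15.4·(-0.0958, -0.995) = (50.3, -38.5). Then |HS| = |S − H| = 63.4.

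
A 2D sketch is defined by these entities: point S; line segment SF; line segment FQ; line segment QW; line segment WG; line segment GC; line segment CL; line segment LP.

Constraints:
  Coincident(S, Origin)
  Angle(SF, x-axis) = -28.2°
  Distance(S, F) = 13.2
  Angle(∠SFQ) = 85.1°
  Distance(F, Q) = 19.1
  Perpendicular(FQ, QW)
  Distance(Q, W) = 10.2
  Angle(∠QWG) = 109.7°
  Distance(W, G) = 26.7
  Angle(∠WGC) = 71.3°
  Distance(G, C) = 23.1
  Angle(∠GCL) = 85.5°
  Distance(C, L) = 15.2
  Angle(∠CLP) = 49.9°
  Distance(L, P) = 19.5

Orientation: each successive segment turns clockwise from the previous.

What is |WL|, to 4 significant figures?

16.76

∠WGC = 71.3° gives GC at -32.10° from the x-axis; with |GC| = 23.1, C = (18.41, -2.970). ∠GCL = 85.5° gives CL at -126.6° from the x-axis; with |CL| = 15.2, L = (9.351, -15.17). Then |WL| = |L − W| = 16.76.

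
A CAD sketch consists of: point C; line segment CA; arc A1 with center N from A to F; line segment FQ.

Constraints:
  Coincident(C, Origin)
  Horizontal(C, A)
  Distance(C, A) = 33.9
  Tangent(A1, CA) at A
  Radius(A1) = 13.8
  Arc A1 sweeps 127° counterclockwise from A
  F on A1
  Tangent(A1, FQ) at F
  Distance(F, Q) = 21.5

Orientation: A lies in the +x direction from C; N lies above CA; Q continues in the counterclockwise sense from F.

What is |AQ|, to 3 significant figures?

39.3

On A1, A sits at bearing -90° from N; a 127° counterclockwise sweep puts F at bearing 37°, so F = N + 13.8·(cos 37°, sin 37°) = (44.9, 22.1). A1 meets FQ tangentially, so NF is at right angles to FQ, so FQ runs along (−sin 37°, cos 37°); with |FQ| = 21.5, Q = (32.0, 39.3). Then |AQ| = |Q − A| = 39.3.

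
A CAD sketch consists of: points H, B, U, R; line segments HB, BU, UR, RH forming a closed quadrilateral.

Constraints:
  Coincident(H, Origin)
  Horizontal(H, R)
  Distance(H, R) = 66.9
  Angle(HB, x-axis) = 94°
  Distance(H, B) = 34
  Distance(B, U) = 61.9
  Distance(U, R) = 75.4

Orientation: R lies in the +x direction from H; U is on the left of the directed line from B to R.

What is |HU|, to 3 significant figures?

85.9

H is at the origin; HR is horizontal with |HR| = 66.9 and R in +x, so R = (66.9, 0). HB runs at 94.0° with |HB| = 34.0, so B = (-2.37, 33.9). U is determined by |BU| = 61.9 and |UR| = 75.4 together: it lies at the intersection of circle(B, 61.9) and circle(R, 75.4). With |BR| = 77.1, the foot of the radical line on BR is 26.5 from B and the perpendicular offset is √(61.9² − 26.5²) = 55.9. Taking the left-of-BR solution: U = (46.1, 72.5).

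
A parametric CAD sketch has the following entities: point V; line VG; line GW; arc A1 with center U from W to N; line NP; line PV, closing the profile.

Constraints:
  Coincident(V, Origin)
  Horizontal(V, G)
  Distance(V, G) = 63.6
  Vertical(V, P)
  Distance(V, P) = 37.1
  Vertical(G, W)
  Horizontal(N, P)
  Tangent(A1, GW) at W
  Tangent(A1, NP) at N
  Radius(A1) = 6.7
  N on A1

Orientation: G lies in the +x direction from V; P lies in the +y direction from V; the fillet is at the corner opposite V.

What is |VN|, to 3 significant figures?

67.9

The virtual corner opposite V is at (63.6, 37.1). Tangency of A1 to GW means the radius UW is perpendicular to GW and A1 meets NP tangentially, so UN is at right angles to NP, with radius 6.7, so the center U sits 6.7 in from both sides at U = (56.9, 30.4). That places the tangent points at W = (63.6, 30.4) on GW and N = (56.9, 37.1) on NP. Then |VN| = |N − V| = 67.9.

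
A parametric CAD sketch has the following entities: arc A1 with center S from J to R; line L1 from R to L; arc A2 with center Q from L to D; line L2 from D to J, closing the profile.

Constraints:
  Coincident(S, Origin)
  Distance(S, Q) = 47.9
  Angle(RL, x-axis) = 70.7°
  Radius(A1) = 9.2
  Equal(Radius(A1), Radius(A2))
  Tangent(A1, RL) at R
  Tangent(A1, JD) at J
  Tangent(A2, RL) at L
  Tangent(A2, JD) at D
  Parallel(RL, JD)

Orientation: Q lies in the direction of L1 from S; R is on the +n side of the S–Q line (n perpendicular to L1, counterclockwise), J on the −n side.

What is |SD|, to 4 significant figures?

48.78

Tangency of A1 to both parallel lines with radius 9.2 puts R and J at S ± 9.2·n: R = (-8.683, 3.041), J = (8.683, -3.041). Equal radii place L and D the same way about Q: L = Q + 9.2·n = (7.149, 48.25), D = Q − 9.2·n = (24.51, 42.17). Then |SD| = |D − S| = 48.78.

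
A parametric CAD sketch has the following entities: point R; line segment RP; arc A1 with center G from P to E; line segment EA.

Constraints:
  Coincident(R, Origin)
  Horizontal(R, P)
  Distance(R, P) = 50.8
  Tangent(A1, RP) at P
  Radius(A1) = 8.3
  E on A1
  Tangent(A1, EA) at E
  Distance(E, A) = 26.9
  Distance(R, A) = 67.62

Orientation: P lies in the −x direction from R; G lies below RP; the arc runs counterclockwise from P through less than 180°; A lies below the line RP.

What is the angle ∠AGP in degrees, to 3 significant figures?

166°

R is at the origin; R and P share the same y with |RP| = 50.8 and P on the −x side, so P = (-50.8, 0.00). The tangent condition forces GP to be normal to RP, so G = P + (0, -8.3) = (-50.8, -8.30). Since GE ⟂ EA (tangency), |GA| = √(8.3² + 26.9²) = 28.2 regardless of where E sits on A1. So A lies on both circle(R, 67.62) and circle(G, 28.2); the below-RP intersection is A = (-57.5, -35.7). E is the foot of the tangent from A: E = (-59.1, -8.80).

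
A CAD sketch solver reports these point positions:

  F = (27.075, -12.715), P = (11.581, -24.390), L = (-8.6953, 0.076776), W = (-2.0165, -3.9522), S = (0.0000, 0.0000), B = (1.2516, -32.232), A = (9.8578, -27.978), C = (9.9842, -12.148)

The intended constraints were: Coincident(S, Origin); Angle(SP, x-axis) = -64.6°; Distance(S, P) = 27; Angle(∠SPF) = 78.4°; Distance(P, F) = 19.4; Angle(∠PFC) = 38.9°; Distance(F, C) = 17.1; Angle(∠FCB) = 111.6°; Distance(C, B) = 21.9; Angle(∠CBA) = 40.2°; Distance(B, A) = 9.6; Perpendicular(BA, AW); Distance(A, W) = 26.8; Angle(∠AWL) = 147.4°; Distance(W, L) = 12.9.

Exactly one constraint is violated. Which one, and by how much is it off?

Distance(W, L) = 12.9 — off by 5.10.

S = (0.00, 0.00) ✓; SP at -64.60° ✓; |SP| = 27.00 ✓; ∠SPF = 78.40° ✓; |PF| = 19.40 ✓; ∠PFC = 38.90° ✓; |FC| = 17.10 ✓; ∠FCB = 111.6° ✓; |CB| = 21.90 ✓; ∠CBA = 40.20° ✓; |BA| = 9.600 ✓; ∠(BA, AW) = 90.00° ✓; |AW| = 26.80 ✓; ∠AWL = 147.4° ✓; |WL| = 7.800 ✗.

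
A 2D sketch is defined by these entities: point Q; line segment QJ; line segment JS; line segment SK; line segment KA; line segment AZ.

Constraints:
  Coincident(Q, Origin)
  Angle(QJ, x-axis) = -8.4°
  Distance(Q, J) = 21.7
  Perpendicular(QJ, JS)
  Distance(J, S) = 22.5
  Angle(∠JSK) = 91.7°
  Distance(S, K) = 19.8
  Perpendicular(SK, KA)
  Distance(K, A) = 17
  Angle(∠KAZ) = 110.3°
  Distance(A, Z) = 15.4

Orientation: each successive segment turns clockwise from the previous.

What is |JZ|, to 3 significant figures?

6.03

The perpendicularity gives KA at right angles to SK, so KA runs at 83.3°; with |KA| = 17.0, A = (0.499, -6.23). ∠KAZ = 110.3° gives AZ at 13.6° from the x-axis; with |AZ| = 15.4, Z = (15.5, -2.61). Then |JZ| = |Z − J| = 6.03.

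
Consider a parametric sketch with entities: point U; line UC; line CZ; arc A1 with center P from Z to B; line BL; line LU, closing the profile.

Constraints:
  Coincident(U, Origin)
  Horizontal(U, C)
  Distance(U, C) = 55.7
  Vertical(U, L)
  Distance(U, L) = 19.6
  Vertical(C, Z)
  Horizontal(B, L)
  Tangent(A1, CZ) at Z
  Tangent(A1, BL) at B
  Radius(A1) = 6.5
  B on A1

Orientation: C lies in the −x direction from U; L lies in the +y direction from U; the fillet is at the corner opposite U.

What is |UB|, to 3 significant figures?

53.0

U is at the origin; U and C share the same y with |UC| = 55.7 and C on the −x side, so C = (-55.7, 0.00). U and L share the same x with |UL| = 19.6 and L on the +y side, so L = (0.00, 19.6). The virtual corner opposite U is at (-55.7, 19.6). Since A1 is tangent to CZ there, PZ ⟂ CZ and the tangent condition forces PB to be normal to BL, with radius 6.5, so the center P sits 6.5 in from both sides at P = (-49.2, 13.1). That places the tangent points at Z = (-55.7, 13.1) on CZ and B = (-49.2, 19.6) on BL. Then |UB| = |B − U| = 53.0.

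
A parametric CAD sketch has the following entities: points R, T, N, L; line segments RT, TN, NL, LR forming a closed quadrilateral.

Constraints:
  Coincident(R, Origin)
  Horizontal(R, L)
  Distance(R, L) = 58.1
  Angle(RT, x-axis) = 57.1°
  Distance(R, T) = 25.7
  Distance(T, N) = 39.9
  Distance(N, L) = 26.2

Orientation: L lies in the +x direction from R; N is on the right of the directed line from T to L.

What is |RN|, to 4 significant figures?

37.09

Checks: |TN| = 39.90 ✓; |NL| = 26.20 ✓.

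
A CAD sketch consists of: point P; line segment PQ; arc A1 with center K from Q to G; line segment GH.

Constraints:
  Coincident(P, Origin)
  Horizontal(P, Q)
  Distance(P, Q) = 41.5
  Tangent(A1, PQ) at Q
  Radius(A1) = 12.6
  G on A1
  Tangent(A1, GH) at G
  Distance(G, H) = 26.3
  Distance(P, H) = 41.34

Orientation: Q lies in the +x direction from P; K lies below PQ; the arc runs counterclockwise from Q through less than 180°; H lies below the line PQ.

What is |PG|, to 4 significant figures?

30.78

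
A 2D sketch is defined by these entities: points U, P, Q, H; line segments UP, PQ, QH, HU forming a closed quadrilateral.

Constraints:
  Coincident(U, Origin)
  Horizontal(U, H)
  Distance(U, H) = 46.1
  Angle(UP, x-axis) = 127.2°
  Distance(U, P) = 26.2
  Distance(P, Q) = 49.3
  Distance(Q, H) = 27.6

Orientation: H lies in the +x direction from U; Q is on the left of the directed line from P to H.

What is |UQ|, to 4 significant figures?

41.34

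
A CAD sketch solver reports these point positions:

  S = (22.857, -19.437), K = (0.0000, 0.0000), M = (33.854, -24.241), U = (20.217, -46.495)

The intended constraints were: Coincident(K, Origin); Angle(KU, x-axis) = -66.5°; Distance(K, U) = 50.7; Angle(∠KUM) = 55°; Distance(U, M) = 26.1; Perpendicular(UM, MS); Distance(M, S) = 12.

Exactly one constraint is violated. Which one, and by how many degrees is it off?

Perpendicular(UM, MS) — off by 7.90°.

K = (0.00, 0.00) ✓; KU at -66.50° ✓; |KU| = 50.70 ✓; ∠KUM = 55.00° ✓; |UM| = 26.10 ✓; ∠(UM, MS) = 97.90° ✗; |MS| = 12.00 ✓.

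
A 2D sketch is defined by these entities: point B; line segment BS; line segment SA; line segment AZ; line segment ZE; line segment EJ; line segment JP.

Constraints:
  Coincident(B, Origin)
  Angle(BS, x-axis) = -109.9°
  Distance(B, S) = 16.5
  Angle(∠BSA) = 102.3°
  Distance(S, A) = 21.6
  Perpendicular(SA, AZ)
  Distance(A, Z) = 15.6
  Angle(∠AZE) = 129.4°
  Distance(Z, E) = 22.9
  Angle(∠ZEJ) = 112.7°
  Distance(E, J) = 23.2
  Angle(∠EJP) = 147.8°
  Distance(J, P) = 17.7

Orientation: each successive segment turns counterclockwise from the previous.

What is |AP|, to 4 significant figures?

47.19

B is at the origin; BS runs at -109.9° with length 16.5, so S = (-5.616, -15.51). ∠BSA = 102.3° gives SA at -32.20° from the x-axis; with |SA| = 21.6, A = (12.66, -27.02). SA is perpendicular to AZ, so AZ runs at 57.80°; with |AZ| = 15.6, Z = (20.97, -13.82). ∠AZE = 129.4° gives ZE at 108.4° from the x-axis; with |ZE| = 22.9, E = (13.75, 7.905). ∠ZEJ = 112.7° gives EJ at 175.7° from the x-axis; with |EJ| = 23.2, J = (-9.389, 9.644). ∠EJP = 147.8° gives JP at -152.1° from the x-axis; with |JP| = 17.7, P = (-25.03, 1.362). Then |AP| = |P − A| = 47.19.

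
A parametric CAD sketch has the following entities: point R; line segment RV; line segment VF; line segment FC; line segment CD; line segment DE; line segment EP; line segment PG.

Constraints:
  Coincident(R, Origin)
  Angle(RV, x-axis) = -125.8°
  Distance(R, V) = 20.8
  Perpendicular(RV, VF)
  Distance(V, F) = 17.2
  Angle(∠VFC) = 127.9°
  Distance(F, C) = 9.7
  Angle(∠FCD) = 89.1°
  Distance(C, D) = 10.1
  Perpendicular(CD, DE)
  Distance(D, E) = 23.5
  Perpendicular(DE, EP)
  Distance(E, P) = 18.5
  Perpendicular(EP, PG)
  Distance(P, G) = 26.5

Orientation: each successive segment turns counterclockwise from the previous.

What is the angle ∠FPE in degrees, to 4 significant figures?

58.21°

The perpendicularity gives DE at right angles to CD, so DE runs at -162.8°; with |DE| = 23.5, E = (-14.34, -21.51). DE is perpendicular to EP, so EP runs at -72.80°; with |EP| = 18.5, P = (-8.872, -39.18). Then cos ∠FPE = PF·PE / (|PF||PE|), giving 58.21°.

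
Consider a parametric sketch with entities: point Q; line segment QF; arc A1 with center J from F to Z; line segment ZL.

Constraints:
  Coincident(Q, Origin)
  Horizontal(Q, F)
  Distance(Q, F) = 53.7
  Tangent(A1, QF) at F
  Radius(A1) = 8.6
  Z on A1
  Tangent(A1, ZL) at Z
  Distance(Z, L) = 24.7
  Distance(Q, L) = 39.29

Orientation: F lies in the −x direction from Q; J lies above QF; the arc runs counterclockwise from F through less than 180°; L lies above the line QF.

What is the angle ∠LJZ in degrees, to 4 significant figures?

70.80°

Checks: |JZ| = 8.600 ✓; ∠(JZ, ZL) = 90.00° ✓; |ZL| = 24.70 ✓; |QL| = 39.29 ✓.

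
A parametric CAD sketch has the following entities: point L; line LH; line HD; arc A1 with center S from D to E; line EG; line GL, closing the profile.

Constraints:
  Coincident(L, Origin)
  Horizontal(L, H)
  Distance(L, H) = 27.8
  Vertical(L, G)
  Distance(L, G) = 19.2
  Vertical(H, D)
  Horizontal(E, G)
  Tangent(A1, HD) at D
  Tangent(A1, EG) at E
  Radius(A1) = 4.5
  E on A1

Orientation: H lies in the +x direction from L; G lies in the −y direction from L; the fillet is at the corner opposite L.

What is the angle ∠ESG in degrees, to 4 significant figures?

79.07°

The virtual corner opposite L is at (27.80, -19.20). The tangent condition forces SD to be normal to HD and the tangent condition forces SE to be normal to EG, with radius 4.5, so the center S sits 4.5 in from both sides at S = (23.30, -14.70). That places the tangent points at D = (27.80, -14.70) on HD and E = (23.30, -19.20) on EG. Then cos ∠ESG = SE·SG / (|SE||SG|), giving 79.07°.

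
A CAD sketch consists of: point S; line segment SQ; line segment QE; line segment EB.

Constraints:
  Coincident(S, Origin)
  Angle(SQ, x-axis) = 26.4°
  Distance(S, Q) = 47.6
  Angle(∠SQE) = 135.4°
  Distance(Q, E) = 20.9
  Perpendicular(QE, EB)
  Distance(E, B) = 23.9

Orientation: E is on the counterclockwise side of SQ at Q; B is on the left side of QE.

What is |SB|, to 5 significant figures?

55.614

∠SQE = 135.4°, so QE runs at 26.4° + (180° − 135.4°) = 71.000° from the x-axis; with |QE| = 20.9, E = Q + 20.9·(cos 71.000°, sin 71.000°) = (49.440, 40.926). The perpendicularity gives EB at right angles to QE; with |EB| = 23.9 on the left of QE, B = E + 23.9·(-0.94552, 0.32557) = (26.842, 48.707). Then |SB| = |B − S| = 55.614.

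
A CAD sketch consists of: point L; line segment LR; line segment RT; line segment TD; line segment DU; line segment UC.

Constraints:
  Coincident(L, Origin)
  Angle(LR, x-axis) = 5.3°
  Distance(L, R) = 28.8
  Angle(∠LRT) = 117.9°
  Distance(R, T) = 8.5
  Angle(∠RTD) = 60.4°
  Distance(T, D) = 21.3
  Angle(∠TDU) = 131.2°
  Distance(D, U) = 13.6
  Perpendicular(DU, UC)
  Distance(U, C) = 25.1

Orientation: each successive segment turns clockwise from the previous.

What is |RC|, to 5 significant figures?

20.661

L is at the origin; LR runs at 5.3° with length 28.8, so R = (28.677, 2.6603). ∠LRT = 117.9° gives RT at -56.800° from the x-axis; with |RT| = 8.5, T = (33.331, -4.4522). ∠RTD = 60.4° gives TD at -176.40° from the x-axis; with |TD| = 21.3, D = (12.073, -5.7897). ∠TDU = 131.2° gives DU at 134.80° from the x-axis; with |DU| = 13.6, U = (2.4902, 3.8605). DU ⟂ UC, so UC runs at 44.800°; with |UC| = 25.1, C = (20.300, 21.547). Then |RC| = |C − R| = 20.661.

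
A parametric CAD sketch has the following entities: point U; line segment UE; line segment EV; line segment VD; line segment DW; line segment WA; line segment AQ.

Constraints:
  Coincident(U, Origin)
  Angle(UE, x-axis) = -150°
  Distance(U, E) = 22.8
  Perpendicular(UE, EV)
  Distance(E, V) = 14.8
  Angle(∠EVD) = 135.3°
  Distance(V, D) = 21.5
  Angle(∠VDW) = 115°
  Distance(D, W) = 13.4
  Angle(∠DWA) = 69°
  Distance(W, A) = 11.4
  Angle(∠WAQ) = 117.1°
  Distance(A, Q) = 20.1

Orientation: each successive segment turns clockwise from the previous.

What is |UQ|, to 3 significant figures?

30.9

U is at the origin; UE runs at -150.0° with length 22.8, so E = (-19.7, -11.4). The perpendicularity gives EV at right angles to UE, so EV runs at 120°; with |EV| = 14.8, V = (-27.1, 1.42). ∠EVD = 135.3° gives VD at 75.3° from the x-axis; with |VD| = 21.5, D = (-21.7, 22.2). ∠VDW = 115.0° gives DW at 10.3° from the x-axis; with |DW| = 13.4, W = (-8.51, 24.6). ∠DWA = 69.0° gives WA at -101° from the x-axis; with |WA| = 11.4, A = (-10.6, 13.4). ∠WAQ = 117.1° gives AQ at -164° from the x-axis; with |AQ| = 20.1, Q = (-29.9, 7.73). Then |UQ| = |Q − U| = 30.9.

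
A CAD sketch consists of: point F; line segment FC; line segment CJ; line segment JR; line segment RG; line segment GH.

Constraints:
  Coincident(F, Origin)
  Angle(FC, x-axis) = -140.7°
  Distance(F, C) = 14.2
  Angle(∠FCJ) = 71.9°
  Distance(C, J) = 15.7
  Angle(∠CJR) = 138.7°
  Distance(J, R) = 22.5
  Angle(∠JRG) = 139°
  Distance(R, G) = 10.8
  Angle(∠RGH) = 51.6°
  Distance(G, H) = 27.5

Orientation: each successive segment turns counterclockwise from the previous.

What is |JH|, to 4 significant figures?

12.67

∠JRG = 139.0° gives RG at 49.70° from the x-axis; with |RG| = 10.8, G = (31.46, -5.813). ∠RGH = 51.6° gives GH at 178.1° from the x-axis; with |GH| = 27.5, H = (3.980, -4.901). Then |JH| = |H − J| = 12.67.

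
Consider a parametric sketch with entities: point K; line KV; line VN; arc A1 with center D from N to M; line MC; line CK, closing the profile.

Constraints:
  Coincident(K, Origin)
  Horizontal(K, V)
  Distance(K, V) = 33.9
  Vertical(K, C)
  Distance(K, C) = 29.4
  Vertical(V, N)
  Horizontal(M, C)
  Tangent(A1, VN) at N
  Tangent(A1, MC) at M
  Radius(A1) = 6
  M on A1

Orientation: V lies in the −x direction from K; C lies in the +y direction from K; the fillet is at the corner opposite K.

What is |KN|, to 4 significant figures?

41.19

K is at the origin; KV is horizontal with |KV| = 33.9 and V on the −x side, so V = (-33.90, 0.000). K and C share the same x with |KC| = 29.4 and C on the +y side, so C = (0.000, 29.40). The virtual corner opposite K is at (-33.90, 29.40). Since A1 is tangent to VN there, DN ⟂ VN and since A1 is tangent to MC there, DM ⟂ MC, with radius 6.0, so the center D sits 6.0 in from both sides at D = (-27.90, 23.40). That places the tangent points at N = (-33.90, 23.40) on VN and M = (-27.90, 29.40) on MC. Then |KN| = |N − K| = 41.19.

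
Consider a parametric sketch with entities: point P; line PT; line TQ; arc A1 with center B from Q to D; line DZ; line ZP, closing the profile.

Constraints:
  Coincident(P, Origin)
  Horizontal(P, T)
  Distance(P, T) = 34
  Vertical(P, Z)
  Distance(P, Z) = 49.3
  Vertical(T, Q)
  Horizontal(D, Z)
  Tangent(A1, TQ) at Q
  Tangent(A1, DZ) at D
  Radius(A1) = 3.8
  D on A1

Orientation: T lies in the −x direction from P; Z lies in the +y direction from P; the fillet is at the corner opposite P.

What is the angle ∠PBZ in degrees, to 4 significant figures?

63.60°

P is at the origin; PT is horizontal with |PT| = 34.0 and T on the −x side, so T = (-34.00, 0.000). PZ is vertical with |PZ| = 49.3 and Z on the +y side, so Z = (0.000, 49.30). The virtual corner opposite P is at (-34.00, 49.30). A1 meets TQ tangentially, so BQ is at right angles to TQ and A1 meets DZ tangentially, so BD is at right angles to DZ, with radius 3.8, so the center B sits 3.8 in from both sides at B = (-30.20, 45.50). Then cos ∠PBZ = BP·BZ / (|BP||BZ|), giving 63.60°.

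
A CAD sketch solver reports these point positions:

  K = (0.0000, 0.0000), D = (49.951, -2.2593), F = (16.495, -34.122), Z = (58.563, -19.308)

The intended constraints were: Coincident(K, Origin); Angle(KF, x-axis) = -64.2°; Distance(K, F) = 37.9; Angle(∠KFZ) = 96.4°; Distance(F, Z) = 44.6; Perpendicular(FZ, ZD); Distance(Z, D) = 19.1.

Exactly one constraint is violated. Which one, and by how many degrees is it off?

Perpendicular(FZ, ZD) — off by 7.40°.

K = (0.00, 0.00) ✓; KF at -64.20° ✓; |KF| = 37.90 ✓; ∠KFZ = 96.40° ✓; |FZ| = 44.60 ✓; ∠(FZ, ZD) = 97.40° ✗; |ZD| = 19.10 ✓.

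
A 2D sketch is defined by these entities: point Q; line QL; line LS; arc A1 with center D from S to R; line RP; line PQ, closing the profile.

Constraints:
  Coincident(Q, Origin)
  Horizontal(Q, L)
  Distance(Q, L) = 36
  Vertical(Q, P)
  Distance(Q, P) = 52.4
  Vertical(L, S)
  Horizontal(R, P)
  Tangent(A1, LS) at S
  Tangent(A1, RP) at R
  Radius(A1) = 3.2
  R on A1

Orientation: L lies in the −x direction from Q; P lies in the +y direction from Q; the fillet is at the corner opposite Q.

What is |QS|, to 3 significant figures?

61.0

Q is at the origin; QL is horizontal with |QL| = 36.0 and L on the −x side, so L = (-36.0, 0.00). Q and P share the same x with |QP| = 52.4 and P on the +y side, so P = (0.00, 52.4). The virtual corner opposite Q is at (-36.0, 52.4). Tangency of A1 to LS means the radius DS is perpendicular to LS and A1 meets RP tangentially, so DR is at right angles to RP, with radius 3.2, so the center D sits 3.2 in from both sides at D = (-32.8, 49.2). That places the tangent points at S = (-36.0, 49.2) on LS and R = (-32.8, 52.4) on RP. Then |QS| = |S − Q| = 61.0.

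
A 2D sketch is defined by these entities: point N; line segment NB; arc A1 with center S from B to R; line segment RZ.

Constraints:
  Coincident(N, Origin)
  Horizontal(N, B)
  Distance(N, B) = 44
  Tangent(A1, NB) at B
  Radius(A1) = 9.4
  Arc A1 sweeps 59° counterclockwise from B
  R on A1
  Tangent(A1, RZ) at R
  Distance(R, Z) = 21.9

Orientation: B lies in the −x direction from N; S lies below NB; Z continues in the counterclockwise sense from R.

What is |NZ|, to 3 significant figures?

67.5

N is at the origin; N and B share the same y with |NB| = 44.0 and B on the −x side, so B = (-44.0, 0.00). A1 meets NB tangentially, so SB is at right angles to NB, so S = B + (0, -9.4) = (-44.0, -9.40). On A1, B sits at bearing 90° from S; a 59° counterclockwise sweep puts R at bearing 149°, so R = S + 9.4·(cos 149°, sin 149°) = (-52.1, -4.56). Since A1 is tangent to RZ there, SR ⟂ RZ, so RZ runs along (−sin 149°, cos 149°); with |RZ| = 21.9, Z = (-63.3, -23.3). Then |NZ| = |Z − N| = 67.5.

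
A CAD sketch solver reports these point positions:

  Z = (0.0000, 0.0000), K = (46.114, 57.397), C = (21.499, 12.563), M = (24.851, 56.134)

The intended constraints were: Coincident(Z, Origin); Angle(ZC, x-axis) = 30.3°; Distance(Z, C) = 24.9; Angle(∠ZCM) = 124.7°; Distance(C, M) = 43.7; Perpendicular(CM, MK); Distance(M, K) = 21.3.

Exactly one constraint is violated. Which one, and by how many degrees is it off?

Perpendicular(CM, MK) — off by 7.80°.

Z = (0.00, 0.00) ✓; ZC at 30.30° ✓; |ZC| = 24.90 ✓; ∠ZCM = 124.7° ✓; |CM| = 43.70 ✓; ∠(CM, MK) = 82.20° ✗; |MK| = 21.30 ✓.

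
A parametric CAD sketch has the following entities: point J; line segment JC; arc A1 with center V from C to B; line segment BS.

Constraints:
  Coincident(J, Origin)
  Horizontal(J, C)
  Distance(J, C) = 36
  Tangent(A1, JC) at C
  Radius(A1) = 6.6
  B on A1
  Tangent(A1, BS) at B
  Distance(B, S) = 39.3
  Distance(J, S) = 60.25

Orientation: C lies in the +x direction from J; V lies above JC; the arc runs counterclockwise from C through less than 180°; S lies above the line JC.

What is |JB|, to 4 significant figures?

43.18

J is at the origin; J and C share the same y with |JC| = 36.0 and C on the +x side, so C = (36.00, 0.000). The tangent condition forces VC to be normal to JC, so V = C + (0, 6.6) = (36.00, 6.600). Since VB ⟂ BS (tangency), |VS| = √(6.6² + 39.3²) = 39.85 regardless of where B sits on A1. So S lies on both circle(J, 60.25) and circle(V, 39.85); the above-JC intersection is S = (38.46, 46.37). B is the foot of the tangent from S: B = (42.56, 7.288).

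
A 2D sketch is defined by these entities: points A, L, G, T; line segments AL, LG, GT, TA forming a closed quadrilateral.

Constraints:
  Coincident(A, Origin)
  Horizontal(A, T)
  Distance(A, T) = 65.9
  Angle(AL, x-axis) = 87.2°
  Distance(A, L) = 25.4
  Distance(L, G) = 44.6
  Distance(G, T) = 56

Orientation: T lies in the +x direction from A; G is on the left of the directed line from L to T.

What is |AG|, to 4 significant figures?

62.71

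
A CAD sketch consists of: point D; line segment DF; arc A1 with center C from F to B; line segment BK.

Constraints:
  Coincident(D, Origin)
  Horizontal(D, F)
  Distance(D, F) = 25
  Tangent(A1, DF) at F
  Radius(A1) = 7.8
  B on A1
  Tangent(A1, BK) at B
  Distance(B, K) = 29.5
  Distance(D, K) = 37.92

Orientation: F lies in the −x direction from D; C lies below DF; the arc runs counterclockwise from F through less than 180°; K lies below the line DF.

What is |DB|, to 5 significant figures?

33.578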